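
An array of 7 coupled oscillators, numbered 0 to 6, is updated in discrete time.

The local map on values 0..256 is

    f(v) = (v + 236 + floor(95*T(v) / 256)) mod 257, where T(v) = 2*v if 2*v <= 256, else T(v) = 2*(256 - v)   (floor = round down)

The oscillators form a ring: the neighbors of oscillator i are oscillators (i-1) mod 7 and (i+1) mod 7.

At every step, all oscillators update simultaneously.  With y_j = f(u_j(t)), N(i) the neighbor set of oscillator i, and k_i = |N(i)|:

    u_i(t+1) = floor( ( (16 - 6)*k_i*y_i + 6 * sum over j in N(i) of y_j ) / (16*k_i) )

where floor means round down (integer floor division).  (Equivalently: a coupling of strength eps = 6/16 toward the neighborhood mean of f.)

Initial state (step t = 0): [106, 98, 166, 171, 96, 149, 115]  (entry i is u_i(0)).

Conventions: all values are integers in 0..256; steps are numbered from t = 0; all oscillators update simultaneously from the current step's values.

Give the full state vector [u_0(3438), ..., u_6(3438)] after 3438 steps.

Answer: [227, 227, 227, 227, 227, 227, 227]
Key observation: The state at step 5, [227, 227, 227, 227, 227, 227, 227], reappears at step 6: the system is in a cycle of period 1 from step 5 on.  Therefore the state at step 3438 equals the state at step 5 + ((3438 - 5) mod 1) = 5, which is [227, 227, 227, 227, 227, 227, 227].

Derivation:
t=0: [106, 98, 166, 171, 96, 149, 115]
t=1: [163, 163, 199, 200, 170, 190, 181]
t=2: [211, 212, 218, 218, 214, 215, 214]
t=3: [223, 223, 224, 224, 224, 224, 223]
t=4: [226, 226, 226, 226, 226, 226, 226]
t=5: [227, 227, 227, 227, 227, 227, 227]
t=6: [227, 227, 227, 227, 227, 227, 227]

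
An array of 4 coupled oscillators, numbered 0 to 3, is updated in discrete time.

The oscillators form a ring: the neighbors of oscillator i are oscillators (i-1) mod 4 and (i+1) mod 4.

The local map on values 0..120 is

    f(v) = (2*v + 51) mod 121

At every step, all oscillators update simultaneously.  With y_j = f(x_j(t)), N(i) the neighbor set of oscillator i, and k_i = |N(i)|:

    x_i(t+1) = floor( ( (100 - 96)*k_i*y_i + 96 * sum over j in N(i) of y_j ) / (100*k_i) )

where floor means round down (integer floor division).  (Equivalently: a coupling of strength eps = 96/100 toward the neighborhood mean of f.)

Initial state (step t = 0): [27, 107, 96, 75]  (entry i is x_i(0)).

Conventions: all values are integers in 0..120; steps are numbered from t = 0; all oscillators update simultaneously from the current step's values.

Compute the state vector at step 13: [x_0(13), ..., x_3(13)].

Simulating step by step:
t=0: [27, 107, 96, 75]
t=1: [53, 51, 49, 54]
t=2: [35, 32, 34, 32]
t=3: [110, 61, 115, 61]
t=4: [51, 34, 51, 34]
t=5: [115, 35, 115, 35]
t=6: [1, 37, 1, 37]
t=7: [5, 51, 5, 51]
t=8: [33, 59, 33, 59]
t=9: [50, 114, 50, 114]
t=10: [36, 30, 36, 30]
t=11: [106, 6, 106, 6]
t=12: [61, 22, 61, 22]
t=13: [93, 53, 93, 53]

Answer: [93, 53, 93, 53]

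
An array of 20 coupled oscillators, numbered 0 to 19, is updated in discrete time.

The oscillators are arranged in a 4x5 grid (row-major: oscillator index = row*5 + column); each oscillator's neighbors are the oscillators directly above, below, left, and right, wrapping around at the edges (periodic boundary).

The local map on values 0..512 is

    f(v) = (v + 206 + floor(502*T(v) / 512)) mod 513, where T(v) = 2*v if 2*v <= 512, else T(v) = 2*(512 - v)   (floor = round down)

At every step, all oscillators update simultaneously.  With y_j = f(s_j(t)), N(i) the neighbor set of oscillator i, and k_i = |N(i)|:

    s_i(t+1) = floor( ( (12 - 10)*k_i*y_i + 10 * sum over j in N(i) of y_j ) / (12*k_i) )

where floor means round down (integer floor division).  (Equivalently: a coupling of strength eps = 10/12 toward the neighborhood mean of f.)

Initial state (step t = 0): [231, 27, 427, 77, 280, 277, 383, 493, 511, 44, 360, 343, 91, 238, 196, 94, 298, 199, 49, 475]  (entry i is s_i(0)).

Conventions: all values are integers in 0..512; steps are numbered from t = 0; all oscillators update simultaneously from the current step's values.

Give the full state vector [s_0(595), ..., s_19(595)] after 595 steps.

Simulating step by step:
t=0: [231, 27, 427, 77, 280, 277, 383, 493, 511, 44, 360, 343, 91, 238, 196, 94, 298, 199, 49, 475]
t=1: [401, 339, 302, 336, 359, 361, 326, 306, 323, 334, 382, 387, 343, 337, 321, 367, 363, 364, 340, 359]
t=2: [347, 363, 378, 377, 353, 349, 365, 388, 382, 370, 347, 351, 362, 376, 362, 336, 346, 368, 362, 361]
t=3: [360, 350, 336, 340, 348, 354, 347, 336, 332, 347, 361, 356, 341, 342, 347, 362, 357, 347, 341, 356]
t=4: [355, 360, 367, 370, 359, 356, 361, 371, 370, 364, 354, 357, 365, 369, 359, 351, 355, 365, 364, 359]
t=5: [354, 351, 344, 345, 349, 352, 349, 344, 342, 349, 354, 351, 345, 345, 349, 355, 352, 347, 345, 352]
t=6: [357, 360, 363, 365, 360, 358, 360, 365, 364, 361, 357, 359, 363, 364, 360, 356, 358, 363, 363, 360]
t=7: [352, 351, 347, 348, 350, 351, 350, 348, 347, 350, 352, 351, 348, 348, 350, 352, 351, 348, 348, 351]
t=8: [358, 359, 361, 362, 359, 359, 359, 362, 361, 360, 358, 359, 361, 361, 359, 358, 359, 361, 361, 359]
t=9: [352, 351, 350, 350, 351, 351, 351, 350, 349, 351, 352, 351, 350, 350, 351, 352, 351, 350, 350, 351]
t=10: [358, 359, 359, 360, 359, 358, 359, 360, 359, 359, 358, 359, 359, 360, 359, 358, 359, 359, 359, 359]
t=11: [352, 352, 351, 351, 351, 352, 351, 351, 351, 352, 352, 352, 351, 351, 351, 352, 352, 352, 351, 352]
t=12: [358, 358, 358, 359, 358, 358, 358, 359, 358, 358, 358, 358, 358, 359, 358, 358, 358, 358, 358, 358]
t=13: [352, 352, 352, 352, 352, 352, 352, 352, 352, 352, 352, 352, 352, 352, 352, 352, 352, 352, 352, 352]
t=14: [358, 358, 358, 358, 358, 358, 358, 358, 358, 358, 358, 358, 358, 358, 358, 358, 358, 358, 358, 358]
t=15: [352, 352, 352, 352, 352, 352, 352, 352, 352, 352, 352, 352, 352, 352, 352, 352, 352, 352, 352, 352]

Answer: [352, 352, 352, 352, 352, 352, 352, 352, 352, 352, 352, 352, 352, 352, 352, 352, 352, 352, 352, 352]
Key observation: The state at step 13, [352, 352, 352, 352, 352, 352, 352, 352, 352, 352, 352, 352, 352, 352, 352, 352, 352, 352, 352, 352], reappears at step 15: the system is in a cycle of period 2 from step 13 on.  Therefore the state at step 595 equals the state at step 13 + ((595 - 13) mod 2) = 13, which is [352, 352, 352, 352, 352, 352, 352, 352, 352, 352, 352, 352, 352, 352, 352, 352, 352, 352, 352, 352].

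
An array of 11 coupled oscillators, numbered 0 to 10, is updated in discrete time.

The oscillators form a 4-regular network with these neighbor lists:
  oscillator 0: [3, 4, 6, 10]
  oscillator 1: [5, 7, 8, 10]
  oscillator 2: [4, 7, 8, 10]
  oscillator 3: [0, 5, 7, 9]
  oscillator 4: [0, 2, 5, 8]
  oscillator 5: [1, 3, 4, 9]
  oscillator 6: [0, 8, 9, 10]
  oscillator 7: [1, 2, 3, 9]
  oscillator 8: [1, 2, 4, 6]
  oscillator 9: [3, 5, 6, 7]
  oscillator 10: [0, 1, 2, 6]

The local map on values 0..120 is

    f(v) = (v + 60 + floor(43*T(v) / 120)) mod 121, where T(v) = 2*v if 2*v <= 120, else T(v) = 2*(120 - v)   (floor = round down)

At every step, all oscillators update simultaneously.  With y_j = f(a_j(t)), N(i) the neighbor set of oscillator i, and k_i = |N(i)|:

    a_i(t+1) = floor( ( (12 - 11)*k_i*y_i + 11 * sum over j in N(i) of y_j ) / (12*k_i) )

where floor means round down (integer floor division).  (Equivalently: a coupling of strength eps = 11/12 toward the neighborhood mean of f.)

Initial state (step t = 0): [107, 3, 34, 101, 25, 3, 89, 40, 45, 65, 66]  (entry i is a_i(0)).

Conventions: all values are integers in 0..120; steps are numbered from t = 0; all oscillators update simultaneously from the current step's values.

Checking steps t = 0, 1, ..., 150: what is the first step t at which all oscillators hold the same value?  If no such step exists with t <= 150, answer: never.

Answer: 21
Key observation: Synchronization is absorbing here: once all oscillators are equal they stay equal, and step 21 is the first all-equal step.

Derivation:
t=0: [107, 3, 34, 101, 25, 3, 89, 40, 45, 65, 66]  (not all equal)
t=1: [61, 35, 48, 43, 66, 65, 40, 64, 78, 43, 69]  (not all equal)
t=2: [27, 50, 42, 33, 38, 46, 33, 41, 47, 25, 47]  (not all equal)
t=3: [67, 16, 12, 63, 35, 57, 66, 58, 37, 67, 60]  (not all equal)
t=4: [60, 34, 52, 40, 46, 69, 33, 60, 75, 40, 61]  (not all equal)
t=5: [45, 49, 36, 31, 38, 37, 41, 40, 67, 48, 73]  (not all equal)
t=6: [40, 24, 22, 19, 14, 37, 29, 36, 11, 31, 14]  (not all equal)
t=7: [85, 46, 64, 35, 49, 89, 73, 92, 96, 55, 78]  (not all equal)
t=8: [57, 47, 43, 51, 46, 48, 45, 53, 33, 63, 39]  (not all equal)
t=9: [17, 40, 39, 31, 43, 25, 46, 25, 24, 24, 19]  (not all equal)
t=10: [61, 91, 70, 99, 69, 61, 89, 60, 17, 84, 34]  (not all equal)
t=11: [64, 70, 70, 44, 53, 48, 72, 48, 50, 46, 52]  (not all equal)
t=12: [30, 25, 27, 24, 32, 25, 29, 29, 39, 24, 42]  (not all equal)
t=13: [86, 60, 63, 105, 83, 104, 61, 103, 99, 104, 99]  (not all equal)
t=14: [49, 52, 51, 52, 49, 49, 51, 48, 44, 51, 44]  (not all equal)
t=15: [22, 18, 18, 23, 21, 25, 19, 26, 24, 24, 24]  (not all equal)
t=16: [97, 101, 99, 100, 97, 96, 99, 95, 92, 99, 92]  (not all equal)
t=17: [52, 51, 51, 52, 52, 52, 51, 52, 52, 52, 52]  (not all equal)
t=18: [27, 27, 27, 28, 27, 27, 27, 27, 26, 27, 26]  (not all equal)
t=19: [106, 105, 105, 106, 105, 106, 105, 106, 105, 106, 105]  (not all equal)
t=20: [54, 54, 54, 55, 54, 54, 54, 54, 54, 54, 54]  (not all equal)
t=21: [31, 31, 31, 31, 31, 31, 31, 31, 31, 31, 31]  (all equal)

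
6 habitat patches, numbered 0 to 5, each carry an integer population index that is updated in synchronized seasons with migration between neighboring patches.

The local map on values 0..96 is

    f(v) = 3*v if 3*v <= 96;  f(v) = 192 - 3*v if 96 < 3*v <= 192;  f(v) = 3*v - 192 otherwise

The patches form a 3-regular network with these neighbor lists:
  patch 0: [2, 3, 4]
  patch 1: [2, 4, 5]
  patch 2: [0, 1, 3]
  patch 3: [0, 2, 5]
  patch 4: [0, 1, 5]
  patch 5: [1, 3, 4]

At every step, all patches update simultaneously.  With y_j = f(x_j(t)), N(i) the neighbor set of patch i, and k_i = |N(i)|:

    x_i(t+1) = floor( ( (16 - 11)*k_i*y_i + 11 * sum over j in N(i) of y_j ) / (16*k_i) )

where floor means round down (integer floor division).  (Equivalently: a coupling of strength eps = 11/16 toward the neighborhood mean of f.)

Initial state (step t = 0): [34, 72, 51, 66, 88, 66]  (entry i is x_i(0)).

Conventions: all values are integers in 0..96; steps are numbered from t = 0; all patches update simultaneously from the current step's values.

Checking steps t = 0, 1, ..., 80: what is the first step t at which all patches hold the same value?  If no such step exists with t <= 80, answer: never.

Simulating step by step:
t=0: [34, 72, 51, 66, 88, 66]  (not all equal)
t=1: [54, 34, 39, 32, 50, 25]  (not all equal)
t=2: [58, 72, 72, 71, 57, 75]  (not all equal)
t=3: [20, 25, 21, 23, 23, 25]  (not all equal)
t=4: [64, 70, 66, 66, 69, 72]  (not all equal)
t=5: [6, 15, 7, 8, 14, 16]  (not all equal)
t=6: [25, 39, 26, 27, 38, 40]  (not all equal)
t=7: [77, 75, 77, 76, 75, 76]  (not all equal)
t=8: [36, 35, 36, 37, 35, 34]  (not all equal)
t=9: [84, 87, 84, 84, 87, 86]  (not all equal)
t=10: [62, 66, 62, 61, 66, 66]  (not all equal)
t=11: [6, 6, 6, 6, 6, 6]  (all equal)

Answer: 11
Key observation: Synchronization is absorbing here: once all patches are equal they stay equal, and step 11 is the first all-equal step.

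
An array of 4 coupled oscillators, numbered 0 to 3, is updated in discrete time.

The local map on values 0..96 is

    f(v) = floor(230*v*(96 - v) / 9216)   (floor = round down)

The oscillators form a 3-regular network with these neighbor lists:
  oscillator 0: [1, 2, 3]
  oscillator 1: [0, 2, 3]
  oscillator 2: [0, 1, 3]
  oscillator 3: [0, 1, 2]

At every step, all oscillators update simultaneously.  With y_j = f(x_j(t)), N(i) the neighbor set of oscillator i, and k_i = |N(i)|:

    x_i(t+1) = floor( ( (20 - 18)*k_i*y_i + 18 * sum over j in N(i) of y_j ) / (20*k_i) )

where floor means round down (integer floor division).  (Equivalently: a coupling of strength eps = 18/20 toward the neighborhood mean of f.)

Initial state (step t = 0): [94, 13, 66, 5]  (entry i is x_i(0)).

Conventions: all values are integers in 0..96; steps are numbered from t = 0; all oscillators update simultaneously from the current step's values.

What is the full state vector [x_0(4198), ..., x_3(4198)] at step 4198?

Simulating step by step:
t=0: [94, 13, 66, 5]
t=1: [26, 21, 17, 24]
t=2: [39, 40, 41, 39]
t=3: [55, 55, 55, 55]
t=4: [56, 56, 56, 56]
t=5: [55, 55, 55, 55]

Answer: [56, 56, 56, 56]
Key observation: The state at step 3, [55, 55, 55, 55], reappears at step 5: the system is in a cycle of period 2 from step 3 on.  Therefore the state at step 4198 equals the state at step 3 + ((4198 - 3) mod 2) = 4, which is [56, 56, 56, 56].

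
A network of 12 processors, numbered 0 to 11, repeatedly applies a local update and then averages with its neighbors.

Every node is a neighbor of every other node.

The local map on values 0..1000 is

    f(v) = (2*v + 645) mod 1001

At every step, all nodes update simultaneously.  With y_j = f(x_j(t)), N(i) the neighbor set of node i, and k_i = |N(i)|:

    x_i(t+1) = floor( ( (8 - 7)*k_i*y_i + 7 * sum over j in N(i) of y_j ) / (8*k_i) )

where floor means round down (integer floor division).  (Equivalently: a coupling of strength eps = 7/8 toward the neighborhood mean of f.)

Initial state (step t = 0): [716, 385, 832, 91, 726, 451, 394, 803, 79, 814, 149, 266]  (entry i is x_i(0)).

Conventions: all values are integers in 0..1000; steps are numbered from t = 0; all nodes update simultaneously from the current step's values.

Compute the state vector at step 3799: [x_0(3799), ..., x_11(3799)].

Answer: [928, 928, 928, 928, 928, 928, 928, 928, 928, 928, 928, 928]
Key observation: The state at step 3, [642, 642, 642, 642, 642, 642, 642, 642, 642, 642, 642, 642], reappears at step 6: the system is in a cycle of period 3 from step 3 on.  Therefore the state at step 3799 equals the state at step 3 + ((3799 - 3) mod 3) = 4, which is [928, 928, 928, 928, 928, 928, 928, 928, 928, 928, 928, 928].

Derivation:
t=0: [716, 385, 832, 91, 726, 451, 394, 803, 79, 814, 149, 266]
t=1: [412, 427, 422, 446, 413, 433, 428, 420, 445, 421, 451, 416]
t=2: [498, 499, 499, 501, 498, 500, 499, 498, 501, 499, 501, 498]
t=3: [642, 642, 642, 642, 642, 642, 642, 642, 642, 642, 642, 642]
t=4: [928, 928, 928, 928, 928, 928, 928, 928, 928, 928, 928, 928]
t=5: [499, 499, 499, 499, 499, 499, 499, 499, 499, 499, 499, 499]
t=6: [642, 642, 642, 642, 642, 642, 642, 642, 642, 642, 642, 642]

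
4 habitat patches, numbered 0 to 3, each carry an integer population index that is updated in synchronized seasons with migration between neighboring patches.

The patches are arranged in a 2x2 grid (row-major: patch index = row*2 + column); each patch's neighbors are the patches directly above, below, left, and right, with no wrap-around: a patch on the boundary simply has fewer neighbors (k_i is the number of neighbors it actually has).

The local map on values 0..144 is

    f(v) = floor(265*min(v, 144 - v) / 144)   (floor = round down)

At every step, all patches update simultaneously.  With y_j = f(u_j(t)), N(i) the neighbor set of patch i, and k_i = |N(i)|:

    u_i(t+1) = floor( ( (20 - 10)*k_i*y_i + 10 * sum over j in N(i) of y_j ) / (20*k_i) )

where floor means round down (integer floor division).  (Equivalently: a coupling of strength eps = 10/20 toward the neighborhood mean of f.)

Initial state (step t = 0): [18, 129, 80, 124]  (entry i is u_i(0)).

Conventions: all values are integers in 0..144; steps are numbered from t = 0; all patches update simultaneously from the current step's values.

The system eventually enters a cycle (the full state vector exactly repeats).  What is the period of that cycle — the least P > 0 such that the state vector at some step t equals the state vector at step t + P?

Simulating step by step:
t=0: [18, 129, 80, 124]
t=1: [52, 30, 75, 54]
t=2: [92, 76, 111, 94]
t=3: [93, 109, 76, 92]
t=4: [93, 79, 109, 94]
t=5: [92, 105, 78, 91]
t=6: [95, 83, 108, 96]
t=7: [89, 100, 77, 88]
t=8: [101, 91, 112, 102]
t=9: [78, 87, 68, 77]
t=10: [117, 113, 123, 118]
t=11: [48, 52, 43, 47]
t=12: [87, 91, 83, 86]
t=13: [104, 101, 108, 105]
t=14: [72, 75, 69, 71]
t=15: [129, 128, 128, 128]
t=16: [28, 28, 28, 29]
t=17: [51, 51, 51, 52]
t=18: [93, 93, 93, 94]
t=19: [93, 92, 92, 92]
t=20: [94, 94, 94, 95]
t=21: [92, 91, 91, 91]
t=22: [96, 96, 96, 97]
t=23: [88, 87, 87, 87]
t=24: [103, 103, 103, 104]
t=25: [75, 74, 74, 74]
t=26: [127, 127, 127, 128]
t=27: [31, 30, 30, 30]
t=28: [56, 55, 55, 55]
t=29: [102, 101, 101, 101]
t=30: [78, 78, 78, 79]
t=31: [121, 120, 120, 120]
t=32: [43, 43, 43, 44]
t=33: [79, 79, 79, 79]
t=34: [119, 119, 119, 119]
t=35: [46, 46, 46, 46]
t=36: [84, 84, 84, 84]
t=37: [110, 110, 110, 110]
t=38: [62, 62, 62, 62]
t=39: [114, 114, 114, 114]
t=40: [55, 55, 55, 55]
t=41: [101, 101, 101, 101]
t=42: [79, 79, 79, 79]

Answer: 9
Key observation: The state at step 33, [79, 79, 79, 79], reappears at step 42 — and no state repeats earlier — so the cycle the system enters has period 9.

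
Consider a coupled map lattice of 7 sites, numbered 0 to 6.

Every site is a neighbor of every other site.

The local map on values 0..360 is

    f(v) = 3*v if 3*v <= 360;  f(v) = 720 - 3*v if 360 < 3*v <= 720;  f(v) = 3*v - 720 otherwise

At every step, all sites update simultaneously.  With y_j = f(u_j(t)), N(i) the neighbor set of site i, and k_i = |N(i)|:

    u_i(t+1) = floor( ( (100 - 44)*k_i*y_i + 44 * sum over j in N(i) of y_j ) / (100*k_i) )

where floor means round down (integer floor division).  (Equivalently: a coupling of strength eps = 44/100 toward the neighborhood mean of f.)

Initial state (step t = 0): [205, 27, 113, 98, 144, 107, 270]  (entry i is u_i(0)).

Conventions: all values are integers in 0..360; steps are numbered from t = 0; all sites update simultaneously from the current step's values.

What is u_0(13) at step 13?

Simulating step by step:
t=0: [205, 27, 113, 98, 144, 107, 270]
t=1: [162, 150, 276, 254, 251, 267, 155]
t=2: [188, 206, 127, 95, 91, 114, 199]
t=3: [194, 168, 283, 257, 251, 285, 178]
t=4: [132, 170, 127, 89, 81, 130, 155]
t=5: [302, 246, 309, 274, 262, 304, 268]
t=6: [153, 71, 163, 112, 94, 156, 103]
t=7: [265, 241, 250, 301, 275, 260, 288]
t=8: [80, 45, 58, 133, 95, 73, 114]
t=9: [242, 191, 210, 282, 264, 232, 292]
t=10: [48, 117, 89, 106, 80, 57, 121]
t=11: [205, 306, 265, 290, 252, 218, 309]
t=12: [112, 157, 97, 134, 78, 93, 162]
t=13: [305, 263, 283, 297, 256, 278, 256]

Answer: u_0(13) = 305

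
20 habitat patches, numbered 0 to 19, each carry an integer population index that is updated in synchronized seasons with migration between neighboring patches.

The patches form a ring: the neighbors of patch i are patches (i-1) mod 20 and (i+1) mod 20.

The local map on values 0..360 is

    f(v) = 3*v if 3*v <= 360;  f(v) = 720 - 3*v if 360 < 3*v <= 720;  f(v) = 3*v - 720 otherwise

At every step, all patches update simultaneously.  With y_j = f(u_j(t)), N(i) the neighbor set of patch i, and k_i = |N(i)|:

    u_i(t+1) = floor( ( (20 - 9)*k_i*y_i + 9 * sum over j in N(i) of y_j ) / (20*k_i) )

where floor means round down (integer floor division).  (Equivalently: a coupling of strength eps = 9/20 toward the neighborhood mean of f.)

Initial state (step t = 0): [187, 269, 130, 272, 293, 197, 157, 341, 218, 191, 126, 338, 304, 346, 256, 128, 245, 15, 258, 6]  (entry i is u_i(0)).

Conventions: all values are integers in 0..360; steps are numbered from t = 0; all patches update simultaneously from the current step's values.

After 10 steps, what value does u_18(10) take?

Answer: u_18(10) = 226

Derivation:
t=0: [187, 269, 130, 272, 293, 197, 157, 341, 218, 191, 126, 338, 304, 346, 256, 128, 245, 15, 258, 6]
t=1: [111, 157, 222, 162, 138, 162, 234, 237, 137, 172, 287, 281, 243, 228, 173, 198, 93, 40, 43, 57]
t=2: [277, 224, 138, 209, 273, 201, 64, 78, 217, 213, 151, 101, 40, 67, 147, 177, 208, 157, 136, 198]
t=3: [100, 120, 200, 142, 101, 129, 184, 187, 108, 120, 233, 253, 179, 200, 241, 188, 151, 228, 255, 164]
t=4: [297, 292, 213, 256, 307, 289, 203, 198, 294, 275, 101, 67, 136, 107, 63, 146, 190, 90, 84, 203]
t=5: [154, 142, 90, 89, 154, 151, 122, 130, 141, 162, 235, 248, 289, 289, 239, 231, 206, 238, 224, 156]
t=6: [264, 280, 274, 265, 262, 284, 329, 327, 290, 198, 66, 49, 119, 114, 40, 38, 63, 37, 84, 207]
t=7: [88, 105, 99, 79, 82, 147, 235, 237, 169, 147, 170, 205, 306, 295, 168, 132, 154, 160, 185, 127]
t=8: [292, 299, 287, 252, 251, 212, 73, 56, 181, 248, 201, 149, 169, 183, 228, 284, 268, 227, 221, 282]
t=9: [153, 164, 125, 58, 45, 102, 177, 181, 140, 79, 131, 224, 217, 150, 87, 99, 84, 53, 68, 117]
t=10: [273, 261, 280, 203, 182, 241, 212, 207, 258, 271, 243, 115, 109, 222, 271, 278, 241, 190, 226, 297]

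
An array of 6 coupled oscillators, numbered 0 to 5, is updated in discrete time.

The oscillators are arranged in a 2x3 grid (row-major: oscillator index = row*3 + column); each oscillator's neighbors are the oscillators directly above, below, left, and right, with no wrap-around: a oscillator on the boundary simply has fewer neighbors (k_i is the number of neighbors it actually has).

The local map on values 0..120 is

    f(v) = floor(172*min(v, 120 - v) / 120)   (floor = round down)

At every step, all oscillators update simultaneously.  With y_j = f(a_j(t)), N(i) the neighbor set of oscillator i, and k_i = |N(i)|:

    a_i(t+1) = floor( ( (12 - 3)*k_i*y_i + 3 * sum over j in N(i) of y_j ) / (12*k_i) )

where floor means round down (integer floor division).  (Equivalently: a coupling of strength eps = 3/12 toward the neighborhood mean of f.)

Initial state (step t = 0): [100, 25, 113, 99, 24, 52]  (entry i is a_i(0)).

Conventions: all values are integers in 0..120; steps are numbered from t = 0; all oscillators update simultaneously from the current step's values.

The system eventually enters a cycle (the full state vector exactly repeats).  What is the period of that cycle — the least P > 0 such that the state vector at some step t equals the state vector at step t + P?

Simulating step by step:
t=0: [100, 25, 113, 99, 24, 52]
t=1: [29, 32, 21, 30, 37, 61]
t=2: [41, 44, 38, 44, 54, 73]
t=3: [59, 63, 56, 64, 73, 66]
t=4: [83, 80, 79, 78, 70, 76]
t=5: [54, 57, 58, 60, 68, 63]
t=6: [78, 80, 82, 83, 76, 80]
t=7: [58, 57, 54, 55, 61, 57]
t=8: [82, 81, 78, 79, 83, 80]
t=9: [54, 55, 59, 56, 53, 56]
t=10: [77, 78, 82, 79, 76, 79]
t=11: [60, 59, 55, 59, 61, 58]
t=12: [85, 83, 79, 84, 83, 82]
t=13: [50, 53, 56, 51, 52, 54]
t=14: [71, 75, 79, 72, 74, 77]
t=15: [69, 64, 59, 67, 64, 61]
t=16: [74, 79, 83, 75, 79, 83]
t=17: [64, 58, 53, 63, 58, 53]
t=18: [80, 82, 76, 81, 82, 76]
t=19: [56, 55, 61, 55, 54, 61]
t=20: [79, 78, 83, 78, 77, 83]
t=21: [58, 59, 53, 59, 60, 54]
t=22: [83, 83, 76, 84, 84, 77]
t=23: [52, 53, 61, 51, 52, 60]
t=24: [74, 75, 83, 73, 75, 84]
t=25: [65, 63, 54, 66, 63, 52]
t=26: [78, 80, 77, 77, 80, 75]
t=27: [59, 57, 60, 60, 57, 62]
t=28: [83, 81, 85, 85, 81, 83]
t=29: [52, 54, 51, 51, 54, 52]
t=30: [74, 76, 73, 73, 76, 74]
t=31: [65, 63, 66, 66, 63, 65]
t=32: [78, 80, 77, 77, 80, 78]
t=33: [59, 57, 60, 60, 57, 59]
t=34: [83, 81, 85, 85, 81, 83]

Answer: 6
Key observation: The state at step 28, [83, 81, 85, 85, 81, 83], reappears at step 34 — and no state repeats earlier — so the cycle the system enters has period 6.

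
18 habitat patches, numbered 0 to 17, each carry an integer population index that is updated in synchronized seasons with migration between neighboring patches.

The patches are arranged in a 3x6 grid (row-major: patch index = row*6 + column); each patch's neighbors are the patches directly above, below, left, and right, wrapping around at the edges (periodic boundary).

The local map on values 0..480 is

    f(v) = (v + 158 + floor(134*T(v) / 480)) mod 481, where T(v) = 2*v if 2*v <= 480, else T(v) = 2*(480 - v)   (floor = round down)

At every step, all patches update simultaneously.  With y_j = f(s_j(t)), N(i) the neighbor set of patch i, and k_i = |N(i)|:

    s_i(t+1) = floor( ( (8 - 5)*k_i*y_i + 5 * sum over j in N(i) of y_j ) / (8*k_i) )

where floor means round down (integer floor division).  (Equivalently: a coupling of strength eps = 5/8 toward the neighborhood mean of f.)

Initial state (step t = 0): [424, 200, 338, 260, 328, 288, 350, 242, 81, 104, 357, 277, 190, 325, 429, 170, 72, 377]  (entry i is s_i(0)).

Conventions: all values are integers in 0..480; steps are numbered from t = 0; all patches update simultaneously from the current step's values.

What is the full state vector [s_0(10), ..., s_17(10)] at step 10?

Simulating step by step:
t=0: [424, 200, 338, 260, 328, 288, 350, 242, 81, 104, 357, 277, 190, 325, 429, 170, 72, 377]
t=1: [220, 232, 183, 166, 111, 89, 147, 166, 200, 255, 154, 85, 237, 206, 189, 280, 214, 176]
t=2: [126, 226, 380, 296, 298, 278, 265, 370, 389, 232, 256, 345, 223, 328, 397, 171, 195, 262]
t=3: [161, 114, 95, 129, 131, 116, 114, 86, 102, 119, 126, 74, 97, 77, 160, 267, 269, 123]
t=4: [358, 326, 336, 302, 309, 344, 325, 306, 329, 299, 295, 317, 329, 313, 302, 206, 199, 284]
t=5: [95, 89, 87, 143, 142, 88, 88, 84, 85, 141, 139, 83, 87, 83, 145, 289, 285, 141]
t=6: [298, 294, 320, 317, 316, 321, 294, 290, 318, 315, 314, 317, 307, 304, 290, 216, 214, 289]
t=7: [77, 76, 81, 73, 72, 81, 76, 76, 81, 73, 72, 81, 77, 76, 68, 44, 43, 67]
t=8: [277, 277, 277, 265, 265, 277, 277, 277, 277, 265, 265, 277, 274, 274, 265, 245, 245, 265]
t=9: [66, 66, 65, 61, 61, 65, 66, 66, 65, 61, 61, 65, 65, 65, 62, 57, 57, 62]
t=10: [259, 259, 257, 252, 252, 257, 259, 259, 257, 252, 252, 257, 258, 258, 255, 249, 249, 255]

Answer: [259, 259, 257, 252, 252, 257, 259, 259, 257, 252, 252, 257, 258, 258, 255, 249, 249, 255]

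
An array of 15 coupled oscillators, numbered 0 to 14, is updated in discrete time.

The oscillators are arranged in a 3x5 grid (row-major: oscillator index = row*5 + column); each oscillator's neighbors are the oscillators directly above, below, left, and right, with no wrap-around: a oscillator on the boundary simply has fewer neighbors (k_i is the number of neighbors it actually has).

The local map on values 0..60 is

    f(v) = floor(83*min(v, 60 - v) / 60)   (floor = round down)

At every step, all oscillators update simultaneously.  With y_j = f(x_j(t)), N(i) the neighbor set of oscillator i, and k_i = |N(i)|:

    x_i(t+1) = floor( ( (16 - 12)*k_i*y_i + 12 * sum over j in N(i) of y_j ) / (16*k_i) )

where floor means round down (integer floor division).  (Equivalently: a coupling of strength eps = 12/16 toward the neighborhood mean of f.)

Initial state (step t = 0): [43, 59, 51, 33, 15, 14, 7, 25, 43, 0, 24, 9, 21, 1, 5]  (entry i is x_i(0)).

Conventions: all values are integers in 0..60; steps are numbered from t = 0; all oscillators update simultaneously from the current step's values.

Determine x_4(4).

Simulating step by step:
t=0: [43, 59, 51, 33, 15, 14, 7, 25, 43, 0, 24, 9, 21, 1, 5]
t=1: [13, 11, 21, 23, 18, 21, 14, 22, 19, 12, 19, 20, 19, 14, 1]
t=2: [20, 20, 26, 27, 23, 22, 23, 26, 24, 16, 27, 24, 25, 18, 13]
t=3: [28, 30, 33, 34, 29, 31, 31, 33, 30, 25, 32, 33, 31, 27, 21]
t=4: [39, 39, 37, 38, 35, 39, 39, 38, 37, 36, 38, 38, 37, 36, 33]

Answer: x_4(4) = 35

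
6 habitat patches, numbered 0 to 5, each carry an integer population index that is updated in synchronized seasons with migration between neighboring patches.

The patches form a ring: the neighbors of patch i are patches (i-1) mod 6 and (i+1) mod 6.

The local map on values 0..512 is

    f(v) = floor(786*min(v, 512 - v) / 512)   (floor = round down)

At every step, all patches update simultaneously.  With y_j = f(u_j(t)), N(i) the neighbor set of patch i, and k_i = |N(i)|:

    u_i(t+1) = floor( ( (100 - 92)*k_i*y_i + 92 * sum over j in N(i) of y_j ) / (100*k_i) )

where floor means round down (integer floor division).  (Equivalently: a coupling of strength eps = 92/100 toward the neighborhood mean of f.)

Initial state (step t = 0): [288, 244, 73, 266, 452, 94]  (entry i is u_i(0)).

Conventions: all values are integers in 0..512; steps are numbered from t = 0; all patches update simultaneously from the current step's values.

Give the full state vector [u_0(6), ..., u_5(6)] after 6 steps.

Simulating step by step:
t=0: [288, 244, 73, 266, 452, 94]
t=1: [265, 239, 354, 124, 247, 211]
t=2: [347, 314, 275, 300, 266, 374]
t=3: [256, 307, 317, 366, 276, 306]
t=4: [321, 343, 271, 321, 277, 372]
t=5: [241, 325, 283, 358, 262, 317]
t=6: [299, 354, 268, 356, 276, 369]

Answer: [299, 354, 268, 356, 276, 369]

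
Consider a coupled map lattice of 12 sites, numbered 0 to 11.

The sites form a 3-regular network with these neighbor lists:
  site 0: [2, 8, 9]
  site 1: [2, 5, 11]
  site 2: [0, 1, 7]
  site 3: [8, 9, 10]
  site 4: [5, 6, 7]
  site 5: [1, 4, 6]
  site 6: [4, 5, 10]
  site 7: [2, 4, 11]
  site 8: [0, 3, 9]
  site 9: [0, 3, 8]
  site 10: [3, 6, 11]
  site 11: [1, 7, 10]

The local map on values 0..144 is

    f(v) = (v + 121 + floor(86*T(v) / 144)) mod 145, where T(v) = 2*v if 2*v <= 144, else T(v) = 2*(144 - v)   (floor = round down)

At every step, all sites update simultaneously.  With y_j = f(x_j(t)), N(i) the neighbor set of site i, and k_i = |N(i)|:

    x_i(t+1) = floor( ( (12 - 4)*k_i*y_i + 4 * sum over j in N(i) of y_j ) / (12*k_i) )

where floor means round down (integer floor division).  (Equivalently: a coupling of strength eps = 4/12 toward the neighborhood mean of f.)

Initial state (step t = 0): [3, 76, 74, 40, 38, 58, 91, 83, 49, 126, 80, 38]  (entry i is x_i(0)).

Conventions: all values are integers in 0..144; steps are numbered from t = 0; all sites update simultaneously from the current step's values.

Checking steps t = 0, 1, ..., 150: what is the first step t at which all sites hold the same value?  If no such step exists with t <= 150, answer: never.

Answer: 4
Key observation: Synchronization is absorbing here: once all sites are equal they stay equal, and step 4 is the first all-equal step.

Derivation:
t=0: [3, 76, 74, 40, 38, 58, 91, 83, 49, 126, 80, 38]  (not all equal)
t=1: [122, 121, 132, 79, 79, 104, 119, 115, 90, 112, 116, 83]  (not all equal)
t=2: [124, 124, 122, 130, 129, 126, 125, 126, 129, 126, 126, 128]  (not all equal)
t=3: [123, 123, 123, 122, 122, 122, 122, 123, 122, 122, 122, 123]  (not all equal)
t=4: [124, 124, 124, 124, 124, 124, 124, 124, 124, 124, 124, 124]  (all equal)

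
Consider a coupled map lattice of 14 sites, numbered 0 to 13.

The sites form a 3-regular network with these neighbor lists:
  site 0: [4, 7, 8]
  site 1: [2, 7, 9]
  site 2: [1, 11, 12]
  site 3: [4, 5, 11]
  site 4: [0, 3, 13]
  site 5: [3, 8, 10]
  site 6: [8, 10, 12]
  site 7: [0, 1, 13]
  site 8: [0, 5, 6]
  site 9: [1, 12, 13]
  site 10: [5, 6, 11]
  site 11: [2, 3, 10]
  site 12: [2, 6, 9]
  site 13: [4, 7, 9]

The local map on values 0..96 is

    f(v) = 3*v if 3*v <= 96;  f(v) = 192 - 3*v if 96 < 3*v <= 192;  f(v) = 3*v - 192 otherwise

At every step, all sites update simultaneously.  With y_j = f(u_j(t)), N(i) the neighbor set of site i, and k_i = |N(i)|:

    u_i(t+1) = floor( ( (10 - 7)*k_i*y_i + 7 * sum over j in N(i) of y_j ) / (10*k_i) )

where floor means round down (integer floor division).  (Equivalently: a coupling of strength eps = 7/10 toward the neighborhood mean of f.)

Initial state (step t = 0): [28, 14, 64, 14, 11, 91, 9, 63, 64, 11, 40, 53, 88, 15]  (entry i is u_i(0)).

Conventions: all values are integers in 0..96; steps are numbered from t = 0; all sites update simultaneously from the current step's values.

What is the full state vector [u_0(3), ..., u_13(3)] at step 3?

Simulating step by step:
t=0: [28, 14, 64, 14, 11, 91, 9, 63, 64, 11, 40, 53, 88, 15]
t=1: [33, 21, 34, 46, 49, 50, 41, 40, 44, 47, 54, 36, 35, 29]
t=2: [69, 68, 81, 56, 68, 46, 62, 78, 65, 70, 54, 65, 75, 65]
t=3: [17, 29, 26, 23, 13, 29, 17, 19, 18, 16, 23, 25, 27, 17]

Answer: [17, 29, 26, 23, 13, 29, 17, 19, 18, 16, 23, 25, 27, 17]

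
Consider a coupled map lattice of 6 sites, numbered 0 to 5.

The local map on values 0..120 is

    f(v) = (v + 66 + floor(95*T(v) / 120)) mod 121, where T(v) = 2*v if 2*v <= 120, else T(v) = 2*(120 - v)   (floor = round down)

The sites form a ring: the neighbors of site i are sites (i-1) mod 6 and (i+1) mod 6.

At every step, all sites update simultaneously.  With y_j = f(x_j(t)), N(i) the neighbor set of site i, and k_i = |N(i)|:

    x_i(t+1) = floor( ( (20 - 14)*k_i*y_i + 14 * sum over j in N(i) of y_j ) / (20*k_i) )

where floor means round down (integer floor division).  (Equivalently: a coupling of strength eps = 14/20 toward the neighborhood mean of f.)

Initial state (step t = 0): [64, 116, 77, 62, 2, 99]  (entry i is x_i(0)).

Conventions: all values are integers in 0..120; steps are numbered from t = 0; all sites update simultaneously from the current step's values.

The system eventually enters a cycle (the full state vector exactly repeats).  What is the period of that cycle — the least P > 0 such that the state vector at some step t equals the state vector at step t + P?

Answer: 2
Key observation: The state at step 3, [84, 84, 84, 84, 84, 84], reappears at step 5 — and no state repeats earlier — so the cycle the system enters has period 2.

Derivation:
t=0: [64, 116, 77, 62, 2, 99]
t=1: [79, 85, 84, 85, 82, 81]
t=2: [86, 86, 85, 86, 86, 87]
t=3: [84, 84, 84, 84, 84, 84]
t=4: [86, 86, 86, 86, 86, 86]
t=5: [84, 84, 84, 84, 84, 84]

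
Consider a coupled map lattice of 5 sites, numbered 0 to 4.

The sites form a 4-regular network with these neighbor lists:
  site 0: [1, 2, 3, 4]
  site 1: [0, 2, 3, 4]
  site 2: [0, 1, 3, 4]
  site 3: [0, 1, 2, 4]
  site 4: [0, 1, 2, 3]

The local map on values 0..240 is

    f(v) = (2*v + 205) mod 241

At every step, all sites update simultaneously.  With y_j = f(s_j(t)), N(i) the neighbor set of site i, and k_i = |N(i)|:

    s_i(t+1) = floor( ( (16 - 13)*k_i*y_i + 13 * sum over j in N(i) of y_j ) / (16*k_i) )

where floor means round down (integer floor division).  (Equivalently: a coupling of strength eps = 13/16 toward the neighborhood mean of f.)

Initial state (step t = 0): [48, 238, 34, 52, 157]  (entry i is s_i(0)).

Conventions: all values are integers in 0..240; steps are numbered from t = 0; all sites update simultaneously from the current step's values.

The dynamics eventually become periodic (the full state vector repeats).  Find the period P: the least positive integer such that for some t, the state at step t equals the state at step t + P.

Answer: 24
Key observation: The state at step 2, [121, 121, 121, 121, 121], reappears at step 26 — and no state repeats earlier — so the cycle the system enters has period 24.

Derivation:
t=0: [48, 238, 34, 52, 157]
t=1: [79, 77, 79, 79, 79]
t=2: [121, 121, 121, 121, 121]
t=3: [206, 206, 206, 206, 206]
t=4: [135, 135, 135, 135, 135]
t=5: [234, 234, 234, 234, 234]
t=6: [191, 191, 191, 191, 191]
t=7: [105, 105, 105, 105, 105]
t=8: [174, 174, 174, 174, 174]
t=9: [71, 71, 71, 71, 71]
t=10: [106, 106, 106, 106, 106]
t=11: [176, 176, 176, 176, 176]
t=12: [75, 75, 75, 75, 75]
t=13: [114, 114, 114, 114, 114]
t=14: [192, 192, 192, 192, 192]
t=15: [107, 107, 107, 107, 107]
t=16: [178, 178, 178, 178, 178]
t=17: [79, 79, 79, 79, 79]
t=18: [122, 122, 122, 122, 122]
t=19: [208, 208, 208, 208, 208]
t=20: [139, 139, 139, 139, 139]
t=21: [1, 1, 1, 1, 1]
t=22: [207, 207, 207, 207, 207]
t=23: [137, 137, 137, 137, 137]
t=24: [238, 238, 238, 238, 238]
t=25: [199, 199, 199, 199, 199]
t=26: [121, 121, 121, 121, 121]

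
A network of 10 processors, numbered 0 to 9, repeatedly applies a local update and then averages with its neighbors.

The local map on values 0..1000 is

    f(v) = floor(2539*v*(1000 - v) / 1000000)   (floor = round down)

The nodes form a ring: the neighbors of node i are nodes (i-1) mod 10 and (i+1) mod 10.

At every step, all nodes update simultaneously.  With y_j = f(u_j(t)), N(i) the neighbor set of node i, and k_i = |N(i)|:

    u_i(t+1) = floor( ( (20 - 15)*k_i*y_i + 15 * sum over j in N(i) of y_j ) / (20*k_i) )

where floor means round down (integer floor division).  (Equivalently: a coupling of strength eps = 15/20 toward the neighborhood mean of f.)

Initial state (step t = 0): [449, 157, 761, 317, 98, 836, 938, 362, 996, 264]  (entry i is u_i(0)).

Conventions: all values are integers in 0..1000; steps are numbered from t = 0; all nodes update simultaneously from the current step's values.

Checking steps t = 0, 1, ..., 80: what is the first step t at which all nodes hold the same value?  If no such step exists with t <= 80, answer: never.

Simulating step by step:
t=0: [449, 157, 761, 317, 98, 836, 938, 362, 996, 264]  (not all equal)
t=1: [467, 492, 447, 394, 392, 226, 387, 205, 407, 362]  (not all equal)
t=2: [615, 630, 621, 613, 545, 563, 471, 558, 527, 612]  (not all equal)
t=3: [597, 597, 596, 610, 617, 628, 626, 630, 618, 612]  (not all equal)
t=4: [607, 610, 608, 604, 598, 595, 592, 595, 597, 603]  (not all equal)
t=5: [605, 604, 605, 607, 609, 611, 611, 611, 609, 607]  (not all equal)
t=6: [606, 606, 606, 605, 604, 603, 603, 603, 604, 605]  (not all equal)
t=7: [606, 606, 606, 606, 606, 607, 607, 607, 606, 606]  (not all equal)
t=8: [606, 606, 606, 606, 605, 605, 605, 605, 605, 606]  (not all equal)
t=9: [606, 606, 606, 606, 606, 606, 606, 606, 606, 606]  (all equal)

Answer: 9
Key observation: Synchronization is absorbing here: once all nodes are equal they stay equal, and step 9 is the first all-equal step.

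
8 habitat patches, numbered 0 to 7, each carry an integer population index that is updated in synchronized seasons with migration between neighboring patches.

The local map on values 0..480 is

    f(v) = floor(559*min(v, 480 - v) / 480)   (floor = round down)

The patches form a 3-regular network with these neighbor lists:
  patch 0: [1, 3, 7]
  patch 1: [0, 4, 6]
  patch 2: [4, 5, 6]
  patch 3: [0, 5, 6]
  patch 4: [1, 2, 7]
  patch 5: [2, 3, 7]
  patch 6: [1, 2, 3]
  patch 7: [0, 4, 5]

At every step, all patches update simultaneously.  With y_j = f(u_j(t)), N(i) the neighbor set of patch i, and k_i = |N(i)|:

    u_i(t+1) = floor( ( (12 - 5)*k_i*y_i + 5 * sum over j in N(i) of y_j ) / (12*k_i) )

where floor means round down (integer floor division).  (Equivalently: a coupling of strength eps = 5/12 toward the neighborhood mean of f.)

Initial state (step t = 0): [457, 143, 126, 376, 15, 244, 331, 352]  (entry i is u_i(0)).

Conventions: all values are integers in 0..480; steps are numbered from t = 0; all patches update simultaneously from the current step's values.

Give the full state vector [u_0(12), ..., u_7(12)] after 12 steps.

Answer: [262, 262, 262, 262, 262, 262, 262, 262]

Derivation:
t=0: [457, 143, 126, 376, 15, 244, 331, 352]
t=1: [75, 126, 149, 136, 73, 217, 161, 130]
t=2: [113, 135, 173, 165, 114, 213, 175, 146]
t=3: [148, 156, 198, 192, 150, 222, 194, 170]
t=4: [183, 184, 225, 221, 185, 240, 219, 198]
t=5: [221, 219, 256, 253, 223, 266, 250, 232]
t=6: [259, 257, 259, 261, 260, 255, 263, 263]
t=7: [256, 257, 256, 255, 256, 258, 254, 254]
t=8: [260, 259, 260, 261, 260, 259, 261, 261]
t=9: [255, 256, 256, 255, 256, 256, 255, 255]
t=10: [261, 260, 260, 261, 260, 260, 261, 261]
t=11: [255, 255, 255, 255, 255, 255, 255, 255]
t=12: [262, 262, 262, 262, 262, 262, 262, 262]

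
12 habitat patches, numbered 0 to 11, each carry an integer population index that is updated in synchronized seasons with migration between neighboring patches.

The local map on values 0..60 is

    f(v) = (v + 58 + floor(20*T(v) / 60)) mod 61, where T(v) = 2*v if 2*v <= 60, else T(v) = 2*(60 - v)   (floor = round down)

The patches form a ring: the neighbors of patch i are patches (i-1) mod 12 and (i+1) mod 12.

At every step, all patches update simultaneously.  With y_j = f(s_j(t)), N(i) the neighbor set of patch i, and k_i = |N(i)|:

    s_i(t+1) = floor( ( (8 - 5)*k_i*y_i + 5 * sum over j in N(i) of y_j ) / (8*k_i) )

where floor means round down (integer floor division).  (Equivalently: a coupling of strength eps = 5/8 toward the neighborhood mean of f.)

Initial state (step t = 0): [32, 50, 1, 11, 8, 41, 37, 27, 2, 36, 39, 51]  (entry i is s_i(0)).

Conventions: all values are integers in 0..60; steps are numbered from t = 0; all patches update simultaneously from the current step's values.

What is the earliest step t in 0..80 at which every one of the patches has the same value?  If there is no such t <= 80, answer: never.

Simulating step by step:
t=0: [32, 50, 1, 11, 8, 41, 37, 27, 2, 36, 39, 51]  (not all equal)
t=1: [51, 53, 43, 27, 24, 37, 47, 31, 28, 34, 50, 50]  (not all equal)
t=2: [53, 53, 49, 43, 42, 46, 49, 47, 45, 48, 51, 53]  (not all equal)
t=3: [54, 53, 52, 51, 51, 52, 52, 52, 52, 53, 53, 54]  (not all equal)
t=4: [54, 54, 54, 54, 54, 54, 54, 54, 54, 54, 54, 54]  (all equal)

Answer: 4
Key observation: Synchronization is absorbing here: once all patches are equal they stay equal, and step 4 is the first all-equal step.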